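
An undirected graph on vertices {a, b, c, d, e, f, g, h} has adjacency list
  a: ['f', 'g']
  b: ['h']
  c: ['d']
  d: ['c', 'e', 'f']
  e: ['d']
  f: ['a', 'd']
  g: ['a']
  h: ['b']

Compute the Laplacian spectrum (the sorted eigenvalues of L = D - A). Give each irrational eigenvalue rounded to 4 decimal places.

Each diagonal entry of L is the vertex degree and each off-diagonal entry is -1 where an edge is present, 0 otherwise; in the order [a, b, c, d, e, f, g, h] the diagonal is [2, 1, 1, 3, 1, 2, 1, 1]. Diagonalising L (or applying a numerical eigensolver to the 8x8 matrix) gives the spectrum above. The 2 zero eigenvalues correspond to the 2 connected components. There are 2 zeros in the spectrum, matching the 2 components.

[0, 0, 0.3249, 1, 1.4608, 2, 3, 4.2143]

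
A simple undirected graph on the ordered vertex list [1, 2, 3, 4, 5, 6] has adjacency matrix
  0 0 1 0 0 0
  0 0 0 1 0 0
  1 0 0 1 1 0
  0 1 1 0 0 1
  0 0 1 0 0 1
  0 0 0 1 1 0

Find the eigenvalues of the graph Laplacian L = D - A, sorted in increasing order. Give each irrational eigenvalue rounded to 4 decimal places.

Each diagonal entry of L is the vertex degree and each off-diagonal entry is -1 where an edge is present, 0 otherwise; in the order [1, 2, 3, 4, 5, 6] the diagonal is [1, 1, 3, 3, 2, 2]. The multiplicity of 0 as a Laplacian eigenvalue equals the number of connected components. The eigenvalues sum to 12, which equals trace(L) = 2|E|.

[0, 0.6571, 1, 2.5293, 3, 4.8136]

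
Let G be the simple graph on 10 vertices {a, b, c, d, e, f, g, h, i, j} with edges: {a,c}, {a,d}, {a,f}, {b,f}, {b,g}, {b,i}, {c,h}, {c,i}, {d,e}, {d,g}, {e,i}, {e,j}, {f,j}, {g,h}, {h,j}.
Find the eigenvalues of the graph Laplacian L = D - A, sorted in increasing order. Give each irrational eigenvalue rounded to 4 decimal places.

[0, 2, 2, 2, 2, 2, 5, 5, 5, 5]

With the vertex order [a, b, c, d, e, f, g, h, i, j], the degrees are [3, 3, 3, 3, 3, 3, 3, 3, 3, 3], giving D = diag(3, 3, 3, 3, 3, 3, 3, 3, 3, 3) and L = D - A. L is symmetric positive semidefinite, so every eigenvalue is real and nonnegative. By the matrix-tree theorem the graph has (1/10) * product of the nonzero eigenvalues = 2000 spanning trees. The largest eigenvalue, 5, is at most the vertex count 10.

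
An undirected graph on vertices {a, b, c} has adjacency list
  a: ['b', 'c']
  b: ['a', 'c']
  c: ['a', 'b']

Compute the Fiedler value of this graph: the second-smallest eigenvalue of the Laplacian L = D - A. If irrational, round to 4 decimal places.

Reading degrees in the order [a, b, c] gives [2, 2, 2]; set D = diag(2, 2, 2) and form L = D - A. The sorted Laplacian eigenvalues are [0, 3, 3]; the algebraic connectivity is the second entry, 3.

3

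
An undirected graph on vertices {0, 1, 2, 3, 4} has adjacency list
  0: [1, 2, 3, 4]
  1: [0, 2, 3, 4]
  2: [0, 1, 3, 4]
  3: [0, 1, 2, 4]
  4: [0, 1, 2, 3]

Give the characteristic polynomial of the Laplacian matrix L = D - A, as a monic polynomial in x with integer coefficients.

Reading degrees in the order [0, 1, 2, 3, 4] gives [4, 4, 4, 4, 4]; set D = diag(4, 4, 4, 4, 4) and form L = D - A. Computing det(xI - L) by cofactor expansion (or equivalently via sum-over-permutations) gives x^5 - 20x^4 + 150x^3 - 500x^2 + 625x. The coefficient of x^4 equals -trace(L) = -20, matching the sum of degrees. The largest eigenvalue, 5, is at most the vertex count 5. By the matrix-tree theorem the graph has (1/5) * product of the nonzero eigenvalues = 125 spanning trees.

x^5 - 20x^4 + 150x^3 - 500x^2 + 625x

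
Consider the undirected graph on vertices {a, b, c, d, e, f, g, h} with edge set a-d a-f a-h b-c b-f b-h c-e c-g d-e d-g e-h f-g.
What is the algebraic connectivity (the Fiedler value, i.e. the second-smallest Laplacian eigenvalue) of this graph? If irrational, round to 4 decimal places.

Reading degrees in the order [a, b, c, d, e, f, g, h] gives [3, 3, 3, 3, 3, 3, 3, 3]; set D = diag(3, 3, 3, 3, 3, 3, 3, 3) and form L = D - A. Computing the eigenvalues of L and sorting gives [0, 2, 2, 2, 4, 4, 4, 6]. The Fiedler value lambda_2 = 2 is strictly positive, so the graph is connected.

2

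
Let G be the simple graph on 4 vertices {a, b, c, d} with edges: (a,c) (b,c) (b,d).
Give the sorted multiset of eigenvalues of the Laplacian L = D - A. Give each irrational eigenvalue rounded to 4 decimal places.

[0, 0.5858, 2, 3.4142]

Reading degrees in the order [a, b, c, d] gives [1, 2, 2, 1]; set D = diag(1, 2, 2, 1) and form L = D - A. L is symmetric positive semidefinite, so every eigenvalue is real and nonnegative. The eigenvalues sum to 6, which equals trace(L) = 2|E|. The largest eigenvalue, 3.4142, is at most the vertex count 4.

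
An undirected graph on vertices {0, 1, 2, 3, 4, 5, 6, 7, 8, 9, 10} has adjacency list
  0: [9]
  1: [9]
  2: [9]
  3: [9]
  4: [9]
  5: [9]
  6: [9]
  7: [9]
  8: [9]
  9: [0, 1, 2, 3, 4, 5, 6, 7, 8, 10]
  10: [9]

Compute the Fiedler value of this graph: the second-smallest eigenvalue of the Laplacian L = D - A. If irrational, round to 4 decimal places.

1

With the vertex order [0, 1, 2, 3, 4, 5, 6, 7, 8, 9, 10], the degrees are [1, 1, 1, 1, 1, 1, 1, 1, 1, 10, 1], giving D = diag(1, 1, 1, 1, 1, 1, 1, 1, 1, 10, 1) and L = D - A. The sorted Laplacian eigenvalues are [0, 1, 1, 1, 1, 1, 1, 1, 1, 1, 11]; the algebraic connectivity is the second entry, 1. By the matrix-tree theorem the graph has (1/11) * product of the nonzero eigenvalues = 1 spanning tree.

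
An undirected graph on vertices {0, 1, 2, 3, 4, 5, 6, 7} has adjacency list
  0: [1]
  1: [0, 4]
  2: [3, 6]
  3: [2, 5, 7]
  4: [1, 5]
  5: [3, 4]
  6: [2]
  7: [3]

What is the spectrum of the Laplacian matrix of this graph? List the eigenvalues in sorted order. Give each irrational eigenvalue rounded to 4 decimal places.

[0, 0.1864, 0.5858, 1, 2, 2.4707, 3.4142, 4.3429]

Each diagonal entry of L is the vertex degree and each off-diagonal entry is -1 where an edge is present, 0 otherwise; in the order [0, 1, 2, 3, 4, 5, 6, 7] the diagonal is [1, 2, 2, 3, 2, 2, 1, 1]. The multiplicity of 0 as a Laplacian eigenvalue equals the number of connected components. There is one zero in the spectrum, matching the 1 component. The eigenvalues sum to 14, which equals trace(L) = 2|E|.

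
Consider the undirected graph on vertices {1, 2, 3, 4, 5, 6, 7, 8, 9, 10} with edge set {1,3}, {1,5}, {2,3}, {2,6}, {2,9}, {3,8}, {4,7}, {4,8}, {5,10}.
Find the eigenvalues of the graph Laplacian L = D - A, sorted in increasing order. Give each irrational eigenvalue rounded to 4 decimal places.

Reading degrees in the order [1, 2, 3, 4, 5, 6, 7, 8, 9, 10] gives [2, 3, 3, 2, 2, 1, 1, 2, 1, 1]; set D = diag(2, 3, 3, 2, 2, 1, 1, 2, 1, 1) and form L = D - A. Since every row of L sums to 0, the all-ones vector is in the kernel and 0 is an eigenvalue. The single zero eigenvalue shows the graph is connected.

[0, 0.1981, 0.2375, 1, 1, 1.5550, 2.5634, 3.2470, 3.4832, 4.7159]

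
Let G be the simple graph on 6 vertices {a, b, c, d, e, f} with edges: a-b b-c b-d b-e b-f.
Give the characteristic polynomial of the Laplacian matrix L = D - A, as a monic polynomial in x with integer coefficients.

With the vertex order [a, b, c, d, e, f], the degrees are [1, 5, 1, 1, 1, 1], giving D = diag(1, 5, 1, 1, 1, 1) and L = D - A. The eigenvalues of L are [0, 1, 1, 1, 1, 6]; the characteristic polynomial is the product of (x - lambda_i), which multiplies out to x^6 - 10x^5 + 30x^4 - 40x^3 + 25x^2 - 6x. The coefficient of x^5 equals -trace(L) = -10, matching the sum of degrees.

x^6 - 10x^5 + 30x^4 - 40x^3 + 25x^2 - 6x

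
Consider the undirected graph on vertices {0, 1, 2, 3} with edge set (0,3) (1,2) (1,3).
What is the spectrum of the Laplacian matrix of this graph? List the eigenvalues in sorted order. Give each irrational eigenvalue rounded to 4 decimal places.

[0, 0.5858, 2, 3.4142]

Reading degrees in the order [0, 1, 2, 3] gives [1, 2, 1, 2]; set D = diag(1, 2, 1, 2) and form L = D - A. Diagonalising L (or applying a numerical eigensolver to the 4x4 matrix) gives the spectrum above. The eigenvalues sum to 6, which equals trace(L) = 2|E|.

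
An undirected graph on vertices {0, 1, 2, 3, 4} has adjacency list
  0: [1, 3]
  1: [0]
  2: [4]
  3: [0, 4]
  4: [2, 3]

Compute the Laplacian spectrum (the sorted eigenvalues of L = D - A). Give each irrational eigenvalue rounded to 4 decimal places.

Reading degrees in the order [0, 1, 2, 3, 4] gives [2, 1, 1, 2, 2]; set D = diag(2, 1, 1, 2, 2) and form L = D - A. Since every row of L sums to 0, the all-ones vector is in the kernel and 0 is an eigenvalue. The single zero eigenvalue shows the graph is connected. The eigenvalues sum to 8, which equals trace(L) = 2|E|.

[0, 0.3820, 1.3820, 2.6180, 3.6180]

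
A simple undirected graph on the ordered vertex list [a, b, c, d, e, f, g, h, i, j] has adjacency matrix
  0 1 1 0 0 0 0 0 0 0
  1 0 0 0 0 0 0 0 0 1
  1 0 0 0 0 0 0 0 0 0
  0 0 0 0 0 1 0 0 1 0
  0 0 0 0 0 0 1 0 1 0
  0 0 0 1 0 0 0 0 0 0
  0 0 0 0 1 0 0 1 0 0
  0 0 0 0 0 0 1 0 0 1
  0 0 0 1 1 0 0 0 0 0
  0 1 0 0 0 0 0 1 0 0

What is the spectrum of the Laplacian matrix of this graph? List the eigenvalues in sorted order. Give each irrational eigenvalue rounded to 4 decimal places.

[0, 0.0979, 0.3820, 0.8244, 1.3820, 2, 2.6180, 3.1756, 3.6180, 3.9021]

Reading degrees in the order [a, b, c, d, e, f, g, h, i, j] gives [2, 2, 1, 2, 2, 1, 2, 2, 2, 2]; set D = diag(2, 2, 1, 2, 2, 1, 2, 2, 2, 2) and form L = D - A. Since every row of L sums to 0, the all-ones vector is in the kernel and 0 is an eigenvalue. The largest eigenvalue, 3.9021, is at most the vertex count 10.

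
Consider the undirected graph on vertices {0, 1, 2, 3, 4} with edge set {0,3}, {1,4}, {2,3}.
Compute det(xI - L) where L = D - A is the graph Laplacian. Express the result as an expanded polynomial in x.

With the vertex order [0, 1, 2, 3, 4], the degrees are [1, 1, 1, 2, 1], giving D = diag(1, 1, 1, 2, 1) and L = D - A. L has integer entries, so p(x) = det(xI - L) has integer coefficients. Expanding the determinant yields x^5 - 6x^4 + 11x^3 - 6x^2. The constant term is 0 because L is singular (the all-ones vector lies in its kernel). The largest eigenvalue, 3, is at most the vertex count 5. The eigenvalues sum to 6, which equals trace(L) = 2|E|.

x^5 - 6x^4 + 11x^3 - 6x^2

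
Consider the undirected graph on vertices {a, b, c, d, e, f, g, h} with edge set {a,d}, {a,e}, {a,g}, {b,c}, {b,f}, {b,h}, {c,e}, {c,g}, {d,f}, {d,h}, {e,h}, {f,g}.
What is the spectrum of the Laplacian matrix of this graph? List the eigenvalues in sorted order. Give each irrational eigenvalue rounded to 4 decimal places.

[0, 2, 2, 2, 4, 4, 4, 6]

With the vertex order [a, b, c, d, e, f, g, h], the degrees are [3, 3, 3, 3, 3, 3, 3, 3], giving D = diag(3, 3, 3, 3, 3, 3, 3, 3) and L = D - A. The multiplicity of 0 as a Laplacian eigenvalue equals the number of connected components. By the matrix-tree theorem the graph has (1/8) * product of the nonzero eigenvalues = 384 spanning trees. The eigenvalues sum to 24, which equals trace(L) = 2|E|.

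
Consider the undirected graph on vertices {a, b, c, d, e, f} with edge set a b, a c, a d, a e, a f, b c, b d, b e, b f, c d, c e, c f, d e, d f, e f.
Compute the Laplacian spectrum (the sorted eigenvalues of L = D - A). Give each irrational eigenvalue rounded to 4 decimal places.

With the vertex order [a, b, c, d, e, f], the degrees are [5, 5, 5, 5, 5, 5], giving D = diag(5, 5, 5, 5, 5, 5) and L = D - A. L is symmetric positive semidefinite, so every eigenvalue is real and nonnegative. The single zero eigenvalue shows the graph is connected. There is one zero in the spectrum, matching the 1 component. The eigenvalues sum to 30, which equals trace(L) = 2|E|.

[0, 6, 6, 6, 6, 6]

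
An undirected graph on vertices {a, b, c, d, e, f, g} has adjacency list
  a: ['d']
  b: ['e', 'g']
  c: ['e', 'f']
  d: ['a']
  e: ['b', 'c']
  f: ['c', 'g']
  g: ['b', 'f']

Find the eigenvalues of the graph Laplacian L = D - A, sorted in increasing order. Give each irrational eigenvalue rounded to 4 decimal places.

Each diagonal entry of L is the vertex degree and each off-diagonal entry is -1 where an edge is present, 0 otherwise; in the order [a, b, c, d, e, f, g] the diagonal is [1, 2, 2, 1, 2, 2, 2]. The multiplicity of 0 as a Laplacian eigenvalue equals the number of connected components. The 2 zero eigenvalues correspond to the 2 connected components. The eigenvalues sum to 12, which equals trace(L) = 2|E|.

[0, 0, 1.3820, 1.3820, 2, 3.6180, 3.6180]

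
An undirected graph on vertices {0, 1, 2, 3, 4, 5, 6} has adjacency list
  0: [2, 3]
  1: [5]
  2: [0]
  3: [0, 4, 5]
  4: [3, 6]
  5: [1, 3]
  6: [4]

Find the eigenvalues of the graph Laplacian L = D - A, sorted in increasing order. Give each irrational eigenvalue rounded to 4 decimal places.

[0, 0.3820, 0.3820, 1.5858, 2.6180, 2.6180, 4.4142]

Reading degrees in the order [0, 1, 2, 3, 4, 5, 6] gives [2, 1, 1, 3, 2, 2, 1]; set D = diag(2, 1, 1, 3, 2, 2, 1) and form L = D - A. Diagonalising L (or applying a numerical eigensolver to the 7x7 matrix) gives the spectrum above. The single zero eigenvalue shows the graph is connected. The eigenvalues sum to 12, which equals trace(L) = 2|E|.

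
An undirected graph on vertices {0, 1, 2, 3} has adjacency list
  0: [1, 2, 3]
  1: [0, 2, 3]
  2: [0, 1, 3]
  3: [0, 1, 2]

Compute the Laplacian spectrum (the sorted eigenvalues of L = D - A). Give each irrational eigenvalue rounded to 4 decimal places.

Reading degrees in the order [0, 1, 2, 3] gives [3, 3, 3, 3]; set D = diag(3, 3, 3, 3) and form L = D - A. Since every row of L sums to 0, the all-ones vector is in the kernel and 0 is an eigenvalue. The eigenvalues sum to 12, which equals trace(L) = 2|E|. By the matrix-tree theorem the graph has (1/4) * product of the nonzero eigenvalues = 16 spanning trees.

[0, 4, 4, 4]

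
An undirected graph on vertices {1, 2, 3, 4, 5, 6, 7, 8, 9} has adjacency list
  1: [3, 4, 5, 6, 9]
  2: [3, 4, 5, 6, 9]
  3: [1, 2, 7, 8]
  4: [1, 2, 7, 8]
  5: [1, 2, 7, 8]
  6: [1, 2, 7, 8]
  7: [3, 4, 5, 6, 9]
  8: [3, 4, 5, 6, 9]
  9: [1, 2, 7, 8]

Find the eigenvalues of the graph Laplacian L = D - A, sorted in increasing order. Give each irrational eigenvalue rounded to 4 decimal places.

[0, 4, 4, 4, 4, 5, 5, 5, 9]

Each diagonal entry of L is the vertex degree and each off-diagonal entry is -1 where an edge is present, 0 otherwise; in the order [1, 2, 3, 4, 5, 6, 7, 8, 9] the diagonal is [5, 5, 4, 4, 4, 4, 5, 5, 4]. Diagonalising L (or applying a numerical eigensolver to the 9x9 matrix) gives the spectrum above. The single zero eigenvalue shows the graph is connected. There is one zero in the spectrum, matching the 1 component. The eigenvalues sum to 40, which equals trace(L) = 2|E|.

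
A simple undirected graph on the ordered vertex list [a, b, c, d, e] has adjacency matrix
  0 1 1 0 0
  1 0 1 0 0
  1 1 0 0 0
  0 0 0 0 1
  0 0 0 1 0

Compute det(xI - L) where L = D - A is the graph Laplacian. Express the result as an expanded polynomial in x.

With the vertex order [a, b, c, d, e], the degrees are [2, 2, 2, 1, 1], giving D = diag(2, 2, 2, 1, 1) and L = D - A. The eigenvalues of L are [0, 0, 2, 3, 3]; the characteristic polynomial is the product of (x - lambda_i), which multiplies out to x^5 - 8x^4 + 21x^3 - 18x^2. The constant term is 0 because L is singular (the all-ones vector lies in its kernel). The largest eigenvalue, 3, is at most the vertex count 5. There are 2 zeros in the spectrum, matching the 2 components.

x^5 - 8x^4 + 21x^3 - 18x^2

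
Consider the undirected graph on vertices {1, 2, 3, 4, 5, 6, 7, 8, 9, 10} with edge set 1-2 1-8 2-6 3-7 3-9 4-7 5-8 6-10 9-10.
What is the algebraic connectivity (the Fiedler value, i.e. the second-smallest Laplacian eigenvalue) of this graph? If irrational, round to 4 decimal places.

With the vertex order [1, 2, 3, 4, 5, 6, 7, 8, 9, 10], the degrees are [2, 2, 2, 1, 1, 2, 2, 2, 2, 2], giving D = diag(2, 2, 2, 1, 1, 2, 2, 2, 2, 2) and L = D - A. Computing the eigenvalues of L and sorting gives [0, 0.0979, 0.3820, 0.8244, 1.3820, 2, 2.6180, 3.1756, 3.6180, 3.9021]. The Fiedler value lambda_2 = 0.0979 is strictly positive, so the graph is connected. There is one zero in the spectrum, matching the 1 component.

0.0979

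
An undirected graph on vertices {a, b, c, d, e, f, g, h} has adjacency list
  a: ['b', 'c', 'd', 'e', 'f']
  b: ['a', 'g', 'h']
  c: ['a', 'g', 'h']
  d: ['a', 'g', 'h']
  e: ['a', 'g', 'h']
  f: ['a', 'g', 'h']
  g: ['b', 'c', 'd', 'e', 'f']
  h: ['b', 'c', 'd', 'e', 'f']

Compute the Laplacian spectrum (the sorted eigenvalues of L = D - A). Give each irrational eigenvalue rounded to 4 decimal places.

[0, 3, 3, 3, 3, 5, 5, 8]

With the vertex order [a, b, c, d, e, f, g, h], the degrees are [5, 3, 3, 3, 3, 3, 5, 5], giving D = diag(5, 3, 3, 3, 3, 3, 5, 5) and L = D - A. L is symmetric positive semidefinite, so every eigenvalue is real and nonnegative. The single zero eigenvalue shows the graph is connected. The eigenvalues sum to 30, which equals trace(L) = 2|E|.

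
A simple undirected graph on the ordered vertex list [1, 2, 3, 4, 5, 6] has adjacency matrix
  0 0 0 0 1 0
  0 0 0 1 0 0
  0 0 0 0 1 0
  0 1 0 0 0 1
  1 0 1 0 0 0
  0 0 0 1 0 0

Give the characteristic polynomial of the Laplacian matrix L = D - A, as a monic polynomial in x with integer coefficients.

x^6 - 8x^5 + 22x^4 - 24x^3 + 9x^2

With the vertex order [1, 2, 3, 4, 5, 6], the degrees are [1, 1, 1, 2, 2, 1], giving D = diag(1, 1, 1, 2, 2, 1) and L = D - A. The eigenvalues of L are [0, 0, 1, 1, 3, 3]; the characteristic polynomial is the product of (x - lambda_i), which multiplies out to x^6 - 8x^5 + 22x^4 - 24x^3 + 9x^2. Since p(0) = det(-L) = 0, x divides p(x). There are 2 zeros in the spectrum, matching the 2 components. The largest eigenvalue, 3, is at most the vertex count 6.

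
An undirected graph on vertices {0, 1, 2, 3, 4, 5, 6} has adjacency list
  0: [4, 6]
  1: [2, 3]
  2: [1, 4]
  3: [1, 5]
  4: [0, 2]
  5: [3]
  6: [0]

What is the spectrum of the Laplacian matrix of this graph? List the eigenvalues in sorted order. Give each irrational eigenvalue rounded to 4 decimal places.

[0, 0.1981, 0.7530, 1.5550, 2.4450, 3.2470, 3.8019]

With the vertex order [0, 1, 2, 3, 4, 5, 6], the degrees are [2, 2, 2, 2, 2, 1, 1], giving D = diag(2, 2, 2, 2, 2, 1, 1) and L = D - A. Since every row of L sums to 0, the all-ones vector is in the kernel and 0 is an eigenvalue.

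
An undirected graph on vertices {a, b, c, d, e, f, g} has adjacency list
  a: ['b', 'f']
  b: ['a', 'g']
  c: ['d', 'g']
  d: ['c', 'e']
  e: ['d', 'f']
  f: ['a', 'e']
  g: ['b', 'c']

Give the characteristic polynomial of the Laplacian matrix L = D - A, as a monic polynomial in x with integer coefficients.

Each diagonal entry of L is the vertex degree and each off-diagonal entry is -1 where an edge is present, 0 otherwise; in the order [a, b, c, d, e, f, g] the diagonal is [2, 2, 2, 2, 2, 2, 2]. Computing det(xI - L) by cofactor expansion (or equivalently via sum-over-permutations) gives x^7 - 14x^6 + 77x^5 - 210x^4 + 294x^3 - 196x^2 + 49x. Since p(0) = det(-L) = 0, x divides p(x). The eigenvalues sum to 14, which equals trace(L) = 2|E|.

x^7 - 14x^6 + 77x^5 - 210x^4 + 294x^3 - 196x^2 + 49x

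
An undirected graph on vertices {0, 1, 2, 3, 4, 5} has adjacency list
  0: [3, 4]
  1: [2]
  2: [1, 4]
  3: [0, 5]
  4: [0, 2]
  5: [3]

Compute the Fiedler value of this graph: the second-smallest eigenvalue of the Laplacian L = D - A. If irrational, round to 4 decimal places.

Each diagonal entry of L is the vertex degree and each off-diagonal entry is -1 where an edge is present, 0 otherwise; in the order [0, 1, 2, 3, 4, 5] the diagonal is [2, 1, 2, 2, 2, 1]. Computing the eigenvalues of L and sorting gives [0, 0.2679, 1, 2, 3, 3.7321]. The Fiedler value lambda_2 = 0.2679 is strictly positive, so the graph is connected. The largest eigenvalue, 3.7321, is at most the vertex count 6.

0.2679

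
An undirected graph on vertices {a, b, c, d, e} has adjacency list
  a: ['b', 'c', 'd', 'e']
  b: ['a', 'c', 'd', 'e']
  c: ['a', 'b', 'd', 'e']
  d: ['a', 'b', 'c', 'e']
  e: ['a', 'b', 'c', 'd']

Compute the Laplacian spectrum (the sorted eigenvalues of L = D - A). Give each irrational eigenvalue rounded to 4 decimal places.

[0, 5, 5, 5, 5]

With the vertex order [a, b, c, d, e], the degrees are [4, 4, 4, 4, 4], giving D = diag(4, 4, 4, 4, 4) and L = D - A. Diagonalising L (or applying a numerical eigensolver to the 5x5 matrix) gives the spectrum above. The eigenvalues sum to 20, which equals trace(L) = 2|E|. The largest eigenvalue, 5, is at most the vertex count 5.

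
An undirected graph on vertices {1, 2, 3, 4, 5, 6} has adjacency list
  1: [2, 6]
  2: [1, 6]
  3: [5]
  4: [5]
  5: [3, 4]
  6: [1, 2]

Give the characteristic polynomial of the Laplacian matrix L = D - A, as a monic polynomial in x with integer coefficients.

Reading degrees in the order [1, 2, 3, 4, 5, 6] gives [2, 2, 1, 1, 2, 2]; set D = diag(2, 2, 1, 1, 2, 2) and form L = D - A. Computing det(xI - L) by cofactor expansion (or equivalently via sum-over-permutations) gives x^6 - 10x^5 + 36x^4 - 54x^3 + 27x^2. The coefficient of x^5 equals -trace(L) = -10, matching the sum of degrees. The largest eigenvalue, 3, is at most the vertex count 6. There are 2 zeros in the spectrum, matching the 2 components.

x^6 - 10x^5 + 36x^4 - 54x^3 + 27x^2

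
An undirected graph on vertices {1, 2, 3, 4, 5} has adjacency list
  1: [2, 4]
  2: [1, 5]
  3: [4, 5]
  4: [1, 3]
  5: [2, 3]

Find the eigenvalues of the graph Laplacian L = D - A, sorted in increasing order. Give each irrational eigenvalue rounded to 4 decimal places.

[0, 1.3820, 1.3820, 3.6180, 3.6180]

With the vertex order [1, 2, 3, 4, 5], the degrees are [2, 2, 2, 2, 2], giving D = diag(2, 2, 2, 2, 2) and L = D - A. Diagonalising L (or applying a numerical eigensolver to the 5x5 matrix) gives the spectrum above.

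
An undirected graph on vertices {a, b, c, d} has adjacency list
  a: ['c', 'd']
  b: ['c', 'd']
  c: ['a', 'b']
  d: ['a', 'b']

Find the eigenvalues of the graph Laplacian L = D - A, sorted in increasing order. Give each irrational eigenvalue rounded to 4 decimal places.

[0, 2, 2, 4]

Reading degrees in the order [a, b, c, d] gives [2, 2, 2, 2]; set D = diag(2, 2, 2, 2) and form L = D - A. L is symmetric positive semidefinite, so every eigenvalue is real and nonnegative. The eigenvalues sum to 8, which equals trace(L) = 2|E|. The largest eigenvalue, 4, is at most the vertex count 4.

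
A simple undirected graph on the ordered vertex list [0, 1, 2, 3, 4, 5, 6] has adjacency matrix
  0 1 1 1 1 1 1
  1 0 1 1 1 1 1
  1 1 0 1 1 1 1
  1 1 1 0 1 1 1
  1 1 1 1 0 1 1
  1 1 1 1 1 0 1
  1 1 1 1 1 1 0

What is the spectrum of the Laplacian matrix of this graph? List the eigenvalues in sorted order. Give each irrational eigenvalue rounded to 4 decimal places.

Each diagonal entry of L is the vertex degree and each off-diagonal entry is -1 where an edge is present, 0 otherwise; in the order [0, 1, 2, 3, 4, 5, 6] the diagonal is [6, 6, 6, 6, 6, 6, 6]. Since every row of L sums to 0, the all-ones vector is in the kernel and 0 is an eigenvalue. The single zero eigenvalue shows the graph is connected. The largest eigenvalue, 7, is at most the vertex count 7.

[0, 7, 7, 7, 7, 7, 7]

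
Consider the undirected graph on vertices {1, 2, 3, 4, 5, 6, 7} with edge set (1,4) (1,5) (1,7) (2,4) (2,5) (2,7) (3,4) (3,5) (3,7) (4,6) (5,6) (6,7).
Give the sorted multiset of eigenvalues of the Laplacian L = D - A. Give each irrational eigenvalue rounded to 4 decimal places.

[0, 3, 3, 3, 4, 4, 7]

Each diagonal entry of L is the vertex degree and each off-diagonal entry is -1 where an edge is present, 0 otherwise; in the order [1, 2, 3, 4, 5, 6, 7] the diagonal is [3, 3, 3, 4, 4, 3, 4]. The multiplicity of 0 as a Laplacian eigenvalue equals the number of connected components. The single zero eigenvalue shows the graph is connected. By the matrix-tree theorem the graph has (1/7) * product of the nonzero eigenvalues = 432 spanning trees. There is one zero in the spectrum, matching the 1 component.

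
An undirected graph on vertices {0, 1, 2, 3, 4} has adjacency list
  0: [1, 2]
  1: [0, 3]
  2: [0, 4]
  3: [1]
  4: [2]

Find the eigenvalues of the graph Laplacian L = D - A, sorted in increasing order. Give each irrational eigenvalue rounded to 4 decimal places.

[0, 0.3820, 1.3820, 2.6180, 3.6180]

Reading degrees in the order [0, 1, 2, 3, 4] gives [2, 2, 2, 1, 1]; set D = diag(2, 2, 2, 1, 1) and form L = D - A. The multiplicity of 0 as a Laplacian eigenvalue equals the number of connected components. The eigenvalues sum to 8, which equals trace(L) = 2|E|.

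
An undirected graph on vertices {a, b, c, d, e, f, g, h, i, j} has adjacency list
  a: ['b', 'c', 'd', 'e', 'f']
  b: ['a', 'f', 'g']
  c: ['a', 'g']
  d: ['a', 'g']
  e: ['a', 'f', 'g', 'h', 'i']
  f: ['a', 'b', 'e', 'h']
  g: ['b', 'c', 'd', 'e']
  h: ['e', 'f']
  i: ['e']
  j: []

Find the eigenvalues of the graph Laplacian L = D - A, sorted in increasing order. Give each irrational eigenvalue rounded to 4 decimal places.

[0, 0, 0.8312, 1.3561, 2, 2.4669, 4, 4.5841, 5.6954, 7.0663]

Each diagonal entry of L is the vertex degree and each off-diagonal entry is -1 where an edge is present, 0 otherwise; in the order [a, b, c, d, e, f, g, h, i, j] the diagonal is [5, 3, 2, 2, 5, 4, 4, 2, 1, 0]. Diagonalising L (or applying a numerical eigensolver to the 10x10 matrix) gives the spectrum above. The 2 zero eigenvalues correspond to the 2 connected components.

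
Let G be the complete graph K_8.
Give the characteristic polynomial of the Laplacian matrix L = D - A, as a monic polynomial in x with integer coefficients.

The graph has 8 vertices and degree multiset [7, 7, 7, 7, 7, 7, 7, 7]; D is the diagonal matrix of degrees and L = D - A. Computing det(xI - L) by cofactor expansion (or equivalently via sum-over-permutations) gives x^8 - 56x^7 + 1344x^6 - 17920x^5 + 143360x^4 - 688128x^3 + 1835008x^2 - 2097152x. Since p(0) = det(-L) = 0, x divides p(x). By the matrix-tree theorem the graph has (1/8) * product of the nonzero eigenvalues = 262144 spanning trees. The eigenvalues sum to 56, which equals trace(L) = 2|E|.

x^8 - 56x^7 + 1344x^6 - 17920x^5 + 143360x^4 - 688128x^3 + 1835008x^2 - 2097152x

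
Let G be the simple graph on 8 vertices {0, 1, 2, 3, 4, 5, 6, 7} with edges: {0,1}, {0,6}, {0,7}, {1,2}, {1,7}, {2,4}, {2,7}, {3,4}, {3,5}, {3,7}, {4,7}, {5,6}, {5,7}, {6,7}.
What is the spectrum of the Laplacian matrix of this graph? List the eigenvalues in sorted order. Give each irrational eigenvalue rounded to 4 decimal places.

[0, 1.7530, 1.7530, 3.4450, 3.4450, 4.8019, 4.8019, 8]

Each diagonal entry of L is the vertex degree and each off-diagonal entry is -1 where an edge is present, 0 otherwise; in the order [0, 1, 2, 3, 4, 5, 6, 7] the diagonal is [3, 3, 3, 3, 3, 3, 3, 7]. The multiplicity of 0 as a Laplacian eigenvalue equals the number of connected components. There is one zero in the spectrum, matching the 1 component. The largest eigenvalue, 8, is at most the vertex count 8.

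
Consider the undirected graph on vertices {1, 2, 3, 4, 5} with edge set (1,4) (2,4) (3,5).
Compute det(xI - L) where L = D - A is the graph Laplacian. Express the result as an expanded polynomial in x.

With the vertex order [1, 2, 3, 4, 5], the degrees are [1, 1, 1, 2, 1], giving D = diag(1, 1, 1, 2, 1) and L = D - A. Computing det(xI - L) by cofactor expansion (or equivalently via sum-over-permutations) gives x^5 - 6x^4 + 11x^3 - 6x^2. Since p(0) = det(-L) = 0, x divides p(x).

x^5 - 6x^4 + 11x^3 - 6x^2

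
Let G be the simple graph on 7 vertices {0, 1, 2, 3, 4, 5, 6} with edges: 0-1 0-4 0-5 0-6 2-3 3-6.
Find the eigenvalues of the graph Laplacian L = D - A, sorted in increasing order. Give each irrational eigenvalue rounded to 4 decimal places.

Each diagonal entry of L is the vertex degree and each off-diagonal entry is -1 where an edge is present, 0 otherwise; in the order [0, 1, 2, 3, 4, 5, 6] the diagonal is [4, 1, 1, 2, 1, 1, 2]. Diagonalising L (or applying a numerical eigensolver to the 7x7 matrix) gives the spectrum above. The single zero eigenvalue shows the graph is connected. The largest eigenvalue, 5.0965, is at most the vertex count 7. The eigenvalues sum to 12, which equals trace(L) = 2|E|.

[0, 0.2955, 1, 1, 1.4911, 3.1169, 5.0965]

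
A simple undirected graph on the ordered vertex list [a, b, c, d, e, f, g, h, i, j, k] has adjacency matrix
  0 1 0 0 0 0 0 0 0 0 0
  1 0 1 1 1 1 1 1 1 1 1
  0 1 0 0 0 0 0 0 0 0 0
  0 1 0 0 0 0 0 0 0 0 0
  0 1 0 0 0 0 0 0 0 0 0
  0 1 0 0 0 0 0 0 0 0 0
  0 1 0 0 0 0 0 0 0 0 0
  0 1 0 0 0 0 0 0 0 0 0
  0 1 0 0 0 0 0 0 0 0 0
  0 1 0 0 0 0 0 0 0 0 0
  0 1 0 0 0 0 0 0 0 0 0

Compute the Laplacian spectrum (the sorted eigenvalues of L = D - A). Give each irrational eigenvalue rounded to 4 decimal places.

[0, 1, 1, 1, 1, 1, 1, 1, 1, 1, 11]

With the vertex order [a, b, c, d, e, f, g, h, i, j, k], the degrees are [1, 10, 1, 1, 1, 1, 1, 1, 1, 1, 1], giving D = diag(1, 10, 1, 1, 1, 1, 1, 1, 1, 1, 1) and L = D - A. The multiplicity of 0 as a Laplacian eigenvalue equals the number of connected components. The eigenvalues sum to 20, which equals trace(L) = 2|E|.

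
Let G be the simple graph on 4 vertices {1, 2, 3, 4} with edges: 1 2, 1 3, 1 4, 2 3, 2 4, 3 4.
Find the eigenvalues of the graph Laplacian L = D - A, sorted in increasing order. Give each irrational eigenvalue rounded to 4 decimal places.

[0, 4, 4, 4]

Each diagonal entry of L is the vertex degree and each off-diagonal entry is -1 where an edge is present, 0 otherwise; in the order [1, 2, 3, 4] the diagonal is [3, 3, 3, 3]. Since every row of L sums to 0, the all-ones vector is in the kernel and 0 is an eigenvalue. The single zero eigenvalue shows the graph is connected. There is one zero in the spectrum, matching the 1 component.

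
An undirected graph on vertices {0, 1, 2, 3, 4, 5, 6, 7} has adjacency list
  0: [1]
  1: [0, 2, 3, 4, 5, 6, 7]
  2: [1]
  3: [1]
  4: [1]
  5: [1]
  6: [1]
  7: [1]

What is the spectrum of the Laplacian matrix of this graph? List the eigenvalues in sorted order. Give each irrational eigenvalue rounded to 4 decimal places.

[0, 1, 1, 1, 1, 1, 1, 8]

Each diagonal entry of L is the vertex degree and each off-diagonal entry is -1 where an edge is present, 0 otherwise; in the order [0, 1, 2, 3, 4, 5, 6, 7] the diagonal is [1, 7, 1, 1, 1, 1, 1, 1]. L is symmetric positive semidefinite, so every eigenvalue is real and nonnegative. There is one zero in the spectrum, matching the 1 component. By the matrix-tree theorem the graph has (1/8) * product of the nonzero eigenvalues = 1 spanning tree.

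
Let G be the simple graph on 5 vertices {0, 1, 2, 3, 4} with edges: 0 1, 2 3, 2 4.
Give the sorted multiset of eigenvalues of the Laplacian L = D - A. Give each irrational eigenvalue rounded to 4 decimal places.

[0, 0, 1, 2, 3]

Each diagonal entry of L is the vertex degree and each off-diagonal entry is -1 where an edge is present, 0 otherwise; in the order [0, 1, 2, 3, 4] the diagonal is [1, 1, 2, 1, 1]. Diagonalising L (or applying a numerical eigensolver to the 5x5 matrix) gives the spectrum above. The 2 zero eigenvalues correspond to the 2 connected components.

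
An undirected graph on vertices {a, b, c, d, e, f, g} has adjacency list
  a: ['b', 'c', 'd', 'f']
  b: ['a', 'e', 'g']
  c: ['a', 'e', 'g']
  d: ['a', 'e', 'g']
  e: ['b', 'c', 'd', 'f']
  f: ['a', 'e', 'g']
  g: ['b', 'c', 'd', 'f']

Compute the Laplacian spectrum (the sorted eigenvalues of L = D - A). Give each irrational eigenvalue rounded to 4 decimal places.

Each diagonal entry of L is the vertex degree and each off-diagonal entry is -1 where an edge is present, 0 otherwise; in the order [a, b, c, d, e, f, g] the diagonal is [4, 3, 3, 3, 4, 3, 4]. Diagonalising L (or applying a numerical eigensolver to the 7x7 matrix) gives the spectrum above. The single zero eigenvalue shows the graph is connected. The eigenvalues sum to 24, which equals trace(L) = 2|E|.

[0, 3, 3, 3, 4, 4, 7]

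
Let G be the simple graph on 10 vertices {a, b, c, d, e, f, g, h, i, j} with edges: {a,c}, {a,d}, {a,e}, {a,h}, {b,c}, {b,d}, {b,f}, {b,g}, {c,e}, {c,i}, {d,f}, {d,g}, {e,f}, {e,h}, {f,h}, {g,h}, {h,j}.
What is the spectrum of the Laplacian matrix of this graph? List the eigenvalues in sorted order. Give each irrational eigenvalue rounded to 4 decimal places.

[0, 0.6987, 0.9917, 2.3294, 3.5726, 3.7477, 4.1164, 5.6074, 6.1252, 6.8108]

Each diagonal entry of L is the vertex degree and each off-diagonal entry is -1 where an edge is present, 0 otherwise; in the order [a, b, c, d, e, f, g, h, i, j] the diagonal is [4, 4, 4, 4, 4, 4, 3, 5, 1, 1]. The multiplicity of 0 as a Laplacian eigenvalue equals the number of connected components. The eigenvalues sum to 34, which equals trace(L) = 2|E|.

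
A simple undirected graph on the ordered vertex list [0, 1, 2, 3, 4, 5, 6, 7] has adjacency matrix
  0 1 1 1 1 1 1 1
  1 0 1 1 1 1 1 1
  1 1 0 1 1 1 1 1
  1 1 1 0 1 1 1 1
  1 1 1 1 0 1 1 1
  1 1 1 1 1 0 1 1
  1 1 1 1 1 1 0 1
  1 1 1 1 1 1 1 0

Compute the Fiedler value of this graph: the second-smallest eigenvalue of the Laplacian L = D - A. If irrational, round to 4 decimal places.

8

With the vertex order [0, 1, 2, 3, 4, 5, 6, 7], the degrees are [7, 7, 7, 7, 7, 7, 7, 7], giving D = diag(7, 7, 7, 7, 7, 7, 7, 7) and L = D - A. Computing the eigenvalues of L and sorting gives [0, 8, 8, 8, 8, 8, 8, 8]. The Fiedler value lambda_2 = 8 is strictly positive, so the graph is connected.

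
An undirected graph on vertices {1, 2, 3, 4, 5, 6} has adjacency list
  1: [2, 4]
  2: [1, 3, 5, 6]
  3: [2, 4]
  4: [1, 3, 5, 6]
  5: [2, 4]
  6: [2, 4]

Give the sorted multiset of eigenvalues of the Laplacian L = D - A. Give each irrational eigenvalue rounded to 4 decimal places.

[0, 2, 2, 2, 4, 6]

Each diagonal entry of L is the vertex degree and each off-diagonal entry is -1 where an edge is present, 0 otherwise; in the order [1, 2, 3, 4, 5, 6] the diagonal is [2, 4, 2, 4, 2, 2]. Diagonalising L (or applying a numerical eigensolver to the 6x6 matrix) gives the spectrum above. The single zero eigenvalue shows the graph is connected. There is one zero in the spectrum, matching the 1 component.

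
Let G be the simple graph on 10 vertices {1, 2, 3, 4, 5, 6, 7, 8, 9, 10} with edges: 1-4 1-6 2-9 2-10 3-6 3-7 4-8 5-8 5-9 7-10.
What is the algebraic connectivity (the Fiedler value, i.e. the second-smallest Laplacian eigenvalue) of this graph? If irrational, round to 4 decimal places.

With the vertex order [1, 2, 3, 4, 5, 6, 7, 8, 9, 10], the degrees are [2, 2, 2, 2, 2, 2, 2, 2, 2, 2], giving D = diag(2, 2, 2, 2, 2, 2, 2, 2, 2, 2) and L = D - A. The sorted Laplacian eigenvalues are [0, 0.3820, 0.3820, 1.3820, 1.3820, 2.6180, 2.6180, 3.6180, 3.6180, 4]; the algebraic connectivity is the second entry, 0.3820. There is one zero in the spectrum, matching the 1 component.

0.3820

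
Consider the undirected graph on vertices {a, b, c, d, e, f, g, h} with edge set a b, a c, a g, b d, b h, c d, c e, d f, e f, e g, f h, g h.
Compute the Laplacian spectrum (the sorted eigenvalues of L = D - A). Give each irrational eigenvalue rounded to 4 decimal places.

Reading degrees in the order [a, b, c, d, e, f, g, h] gives [3, 3, 3, 3, 3, 3, 3, 3]; set D = diag(3, 3, 3, 3, 3, 3, 3, 3) and form L = D - A. Since every row of L sums to 0, the all-ones vector is in the kernel and 0 is an eigenvalue. The eigenvalues sum to 24, which equals trace(L) = 2|E|. There is one zero in the spectrum, matching the 1 component.

[0, 2, 2, 2, 4, 4, 4, 6]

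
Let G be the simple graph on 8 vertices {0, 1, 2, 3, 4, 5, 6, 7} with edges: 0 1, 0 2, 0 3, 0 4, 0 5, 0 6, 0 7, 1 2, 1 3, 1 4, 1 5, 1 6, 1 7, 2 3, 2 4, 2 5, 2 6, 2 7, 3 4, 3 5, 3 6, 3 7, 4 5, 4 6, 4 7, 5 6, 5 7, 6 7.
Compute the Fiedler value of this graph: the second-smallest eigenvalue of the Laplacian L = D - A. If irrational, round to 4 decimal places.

Each diagonal entry of L is the vertex degree and each off-diagonal entry is -1 where an edge is present, 0 otherwise; in the order [0, 1, 2, 3, 4, 5, 6, 7] the diagonal is [7, 7, 7, 7, 7, 7, 7, 7]. The smallest Laplacian eigenvalue is always 0. The next one, lambda_2 = 8, measures how hard the graph is to disconnect: larger values mean better connectivity. There is one zero in the spectrum, matching the 1 component.

8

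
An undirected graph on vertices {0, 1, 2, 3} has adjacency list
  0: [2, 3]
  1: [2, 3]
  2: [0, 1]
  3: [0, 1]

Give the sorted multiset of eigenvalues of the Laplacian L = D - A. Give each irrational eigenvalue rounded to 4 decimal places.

Reading degrees in the order [0, 1, 2, 3] gives [2, 2, 2, 2]; set D = diag(2, 2, 2, 2) and form L = D - A. Diagonalising L (or applying a numerical eigensolver to the 4x4 matrix) gives the spectrum above. The single zero eigenvalue shows the graph is connected.

[0, 2, 2, 4]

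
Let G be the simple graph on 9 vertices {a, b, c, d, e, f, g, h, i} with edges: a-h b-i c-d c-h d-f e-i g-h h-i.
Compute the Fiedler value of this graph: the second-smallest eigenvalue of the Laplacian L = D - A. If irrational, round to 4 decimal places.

0.2232

Each diagonal entry of L is the vertex degree and each off-diagonal entry is -1 where an edge is present, 0 otherwise; in the order [a, b, c, d, e, f, g, h, i] the diagonal is [1, 1, 2, 2, 1, 1, 1, 4, 3]. The smallest Laplacian eigenvalue is always 0. The next one, lambda_2 = 0.2232, measures how hard the graph is to disconnect: larger values mean better connectivity. The eigenvalues sum to 16, which equals trace(L) = 2|E|.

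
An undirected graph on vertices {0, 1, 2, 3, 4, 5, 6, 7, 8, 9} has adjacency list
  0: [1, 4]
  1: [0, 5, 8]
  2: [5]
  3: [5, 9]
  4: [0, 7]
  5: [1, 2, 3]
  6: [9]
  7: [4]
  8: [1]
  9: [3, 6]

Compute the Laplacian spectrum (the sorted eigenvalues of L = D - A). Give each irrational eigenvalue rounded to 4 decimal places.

[0, 0.1487, 0.3820, 0.6496, 1.3820, 1.4400, 2.6180, 3.0561, 3.6180, 4.7056]

Each diagonal entry of L is the vertex degree and each off-diagonal entry is -1 where an edge is present, 0 otherwise; in the order [0, 1, 2, 3, 4, 5, 6, 7, 8, 9] the diagonal is [2, 3, 1, 2, 2, 3, 1, 1, 1, 2]. L is symmetric positive semidefinite, so every eigenvalue is real and nonnegative. The single zero eigenvalue shows the graph is connected. The largest eigenvalue, 4.7056, is at most the vertex count 10.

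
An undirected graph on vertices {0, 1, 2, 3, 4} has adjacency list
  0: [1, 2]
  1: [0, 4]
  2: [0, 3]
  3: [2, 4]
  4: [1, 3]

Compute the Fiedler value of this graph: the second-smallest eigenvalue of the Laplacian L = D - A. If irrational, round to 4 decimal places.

With the vertex order [0, 1, 2, 3, 4], the degrees are [2, 2, 2, 2, 2], giving D = diag(2, 2, 2, 2, 2) and L = D - A. Computing the eigenvalues of L and sorting gives [0, 1.3820, 1.3820, 3.6180, 3.6180]. The Fiedler value lambda_2 = 1.3820 is strictly positive, so the graph is connected. The largest eigenvalue, 3.6180, is at most the vertex count 5. There is one zero in the spectrum, matching the 1 component.

1.3820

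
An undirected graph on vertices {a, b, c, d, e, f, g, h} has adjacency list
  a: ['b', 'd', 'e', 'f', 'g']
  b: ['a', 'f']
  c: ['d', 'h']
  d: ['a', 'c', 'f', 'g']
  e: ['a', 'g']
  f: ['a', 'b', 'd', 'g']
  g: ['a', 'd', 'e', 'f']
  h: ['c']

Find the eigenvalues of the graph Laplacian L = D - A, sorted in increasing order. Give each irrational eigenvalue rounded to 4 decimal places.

Reading degrees in the order [a, b, c, d, e, f, g, h] gives [5, 2, 2, 4, 2, 4, 4, 1]; set D = diag(5, 2, 2, 4, 2, 4, 4, 1) and form L = D - A. Diagonalising L (or applying a numerical eigensolver to the 8x8 matrix) gives the spectrum above. There is one zero in the spectrum, matching the 1 component.

[0, 0.4118, 1.6972, 2.1773, 3.0674, 5.2575, 5.3028, 6.0860]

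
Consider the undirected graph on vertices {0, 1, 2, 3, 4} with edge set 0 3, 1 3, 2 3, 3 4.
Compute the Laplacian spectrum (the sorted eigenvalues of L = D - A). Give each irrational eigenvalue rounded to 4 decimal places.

[0, 1, 1, 1, 5]

Each diagonal entry of L is the vertex degree and each off-diagonal entry is -1 where an edge is present, 0 otherwise; in the order [0, 1, 2, 3, 4] the diagonal is [1, 1, 1, 4, 1]. Since every row of L sums to 0, the all-ones vector is in the kernel and 0 is an eigenvalue. The eigenvalues sum to 8, which equals trace(L) = 2|E|.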